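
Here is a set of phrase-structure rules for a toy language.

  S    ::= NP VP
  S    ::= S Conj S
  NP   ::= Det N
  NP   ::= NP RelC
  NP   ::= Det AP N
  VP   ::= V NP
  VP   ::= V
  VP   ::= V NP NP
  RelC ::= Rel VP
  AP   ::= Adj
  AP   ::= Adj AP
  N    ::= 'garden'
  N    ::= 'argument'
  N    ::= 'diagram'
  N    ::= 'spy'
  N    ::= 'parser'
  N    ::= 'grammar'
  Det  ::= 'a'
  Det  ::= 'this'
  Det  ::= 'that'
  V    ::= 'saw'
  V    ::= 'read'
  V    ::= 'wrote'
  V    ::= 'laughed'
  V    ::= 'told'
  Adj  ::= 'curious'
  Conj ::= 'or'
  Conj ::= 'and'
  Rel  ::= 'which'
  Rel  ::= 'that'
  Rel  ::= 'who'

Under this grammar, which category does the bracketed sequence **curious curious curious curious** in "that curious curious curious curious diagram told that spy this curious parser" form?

S
  NP
    Det: that
    AP
      Adj: curious
      AP
        Adj: curious
        AP
          Adj: curious
          AP
            Adj: curious
    N: diagram
  VP
    V: told
    NP
      Det: that
      N: spy
    NP
      Det: this
      AP
        Adj: curious
      N: parser
The span 'curious curious curious curious' is the AP node built by AP → Adj AP.

AP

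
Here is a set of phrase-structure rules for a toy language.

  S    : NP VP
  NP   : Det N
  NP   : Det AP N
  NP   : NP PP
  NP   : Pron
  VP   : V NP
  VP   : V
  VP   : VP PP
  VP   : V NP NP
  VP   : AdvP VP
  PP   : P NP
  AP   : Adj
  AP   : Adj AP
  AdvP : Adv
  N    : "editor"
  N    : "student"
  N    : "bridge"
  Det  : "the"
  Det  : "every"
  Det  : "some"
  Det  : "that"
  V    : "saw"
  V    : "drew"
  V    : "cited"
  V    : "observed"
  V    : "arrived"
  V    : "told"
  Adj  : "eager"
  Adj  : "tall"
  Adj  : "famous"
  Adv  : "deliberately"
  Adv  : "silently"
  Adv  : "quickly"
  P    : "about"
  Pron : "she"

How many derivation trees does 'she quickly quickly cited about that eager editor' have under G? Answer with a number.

Two of the 3 distinct bracketings:
[S [NP [Pron she]] [VP [VP [AdvP [Adv quickly]] [VP [AdvP [Adv quickly]] [VP [V cited]]]] [PP [P about] [NP [Det that] [AP [Adj eager]] [N editor]]]]]
[S [NP [Pron she]] [VP [AdvP [Adv quickly]] [VP [VP [AdvP [Adv quickly]] [VP [V cited]]] [PP [P about] [NP [Det that] [AP [Adj eager]] [N editor]]]]]]
The trees differ in how a recursive rule is bracketed over the same span.

3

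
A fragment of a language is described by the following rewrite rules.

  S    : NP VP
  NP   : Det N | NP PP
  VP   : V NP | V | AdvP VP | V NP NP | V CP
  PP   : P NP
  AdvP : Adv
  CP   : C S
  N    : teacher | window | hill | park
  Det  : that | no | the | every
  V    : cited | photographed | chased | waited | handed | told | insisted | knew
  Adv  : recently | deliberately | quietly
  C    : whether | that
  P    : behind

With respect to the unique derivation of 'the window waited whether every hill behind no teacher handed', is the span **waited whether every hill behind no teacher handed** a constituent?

Yes

[S [NP [Det the] [N window]] [VP [V waited] [CP [C whether] [S [NP [NP [Det every] [N hill]] [PP [P behind] [NP [Det no] [N teacher]]]] [VP [V handed]]]]]]
The words 'waited whether every hill behind no teacher handed' are exhaustively dominated by a single VP node (built by VP → V CP), so they form a constituent.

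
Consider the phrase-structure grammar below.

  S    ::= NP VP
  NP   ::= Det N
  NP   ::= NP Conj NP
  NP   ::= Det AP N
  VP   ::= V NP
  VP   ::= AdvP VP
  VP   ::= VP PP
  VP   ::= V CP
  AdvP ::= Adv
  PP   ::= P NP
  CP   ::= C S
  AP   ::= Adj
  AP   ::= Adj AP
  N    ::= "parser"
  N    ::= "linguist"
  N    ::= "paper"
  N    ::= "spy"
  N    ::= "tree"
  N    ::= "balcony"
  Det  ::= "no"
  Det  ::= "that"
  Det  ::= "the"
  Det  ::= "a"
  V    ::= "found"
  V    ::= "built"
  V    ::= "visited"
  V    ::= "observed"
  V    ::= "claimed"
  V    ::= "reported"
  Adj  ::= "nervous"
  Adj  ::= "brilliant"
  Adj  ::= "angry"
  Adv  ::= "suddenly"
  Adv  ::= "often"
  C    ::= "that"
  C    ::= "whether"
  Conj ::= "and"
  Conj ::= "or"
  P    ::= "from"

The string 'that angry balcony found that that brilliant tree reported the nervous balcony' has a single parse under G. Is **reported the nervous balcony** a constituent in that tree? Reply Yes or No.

[S [NP [Det that] [AP [Adj angry]] [N balcony]] [VP [V found] [CP [C that] [S [NP [Det that] [AP [Adj brilliant]] [N tree]] [VP [V reported] [NP [Det the] [AP [Adj nervous]] [N balcony]]]]]]]
The words 'reported the nervous balcony' are exhaustively dominated by a single VP node (built by VP → V NP), so they form a constituent.

Yes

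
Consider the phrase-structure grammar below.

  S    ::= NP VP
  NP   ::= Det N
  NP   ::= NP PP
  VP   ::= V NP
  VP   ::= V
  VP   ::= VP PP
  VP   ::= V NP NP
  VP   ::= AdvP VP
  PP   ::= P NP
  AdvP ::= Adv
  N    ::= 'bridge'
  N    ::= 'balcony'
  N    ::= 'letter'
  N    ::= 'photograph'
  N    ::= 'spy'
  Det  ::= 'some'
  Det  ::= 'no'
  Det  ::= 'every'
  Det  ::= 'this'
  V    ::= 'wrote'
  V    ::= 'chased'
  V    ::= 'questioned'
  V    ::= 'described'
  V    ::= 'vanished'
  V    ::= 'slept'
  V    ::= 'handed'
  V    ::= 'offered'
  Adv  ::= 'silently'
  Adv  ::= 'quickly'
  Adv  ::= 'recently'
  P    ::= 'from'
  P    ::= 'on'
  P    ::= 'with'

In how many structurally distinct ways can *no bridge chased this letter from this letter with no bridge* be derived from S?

Two of the 5 distinct bracketings:
[S [NP [Det no] [N bridge]] [VP [V chased] [NP [NP [Det this] [N letter]] [PP [P from] [NP [NP [Det this] [N letter]] [PP [P with] [NP [Det no] [N bridge]]]]]]]]
[S [NP [Det no] [N bridge]] [VP [V chased] [NP [NP [NP [Det this] [N letter]] [PP [P from] [NP [Det this] [N letter]]]] [PP [P with] [NP [Det no] [N bridge]]]]]]
The trees differ in how a recursive rule is bracketed over the same span.

5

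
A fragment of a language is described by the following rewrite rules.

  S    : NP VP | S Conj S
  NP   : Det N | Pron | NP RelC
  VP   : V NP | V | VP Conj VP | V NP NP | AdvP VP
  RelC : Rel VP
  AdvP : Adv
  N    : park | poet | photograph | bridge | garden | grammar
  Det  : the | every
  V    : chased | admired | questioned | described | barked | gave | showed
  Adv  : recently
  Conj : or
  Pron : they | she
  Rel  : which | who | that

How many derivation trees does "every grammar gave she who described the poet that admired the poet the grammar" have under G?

Two of the 7 distinct bracketings:
[S [NP [Det every] [N grammar]] [VP [V gave] [NP [NP [Pron she]] [RelC [Rel who] [VP [V described] [NP [NP [Det the] [N poet]] [RelC [Rel that] [VP [V admired] [NP [Det the] [N poet]] [NP [Det the] [N grammar]]]]]]]]]]
[S [NP [Det every] [N grammar]] [VP [V gave] [NP [NP [Pron she]] [RelC [Rel who] [VP [V described] [NP [NP [Det the] [N poet]] [RelC [Rel that] [VP [V admired] [NP [Det the] [N poet]]]]] [NP [Det the] [N grammar]]]]]]]
The trees differ in how a recursive rule is bracketed over the same span.

7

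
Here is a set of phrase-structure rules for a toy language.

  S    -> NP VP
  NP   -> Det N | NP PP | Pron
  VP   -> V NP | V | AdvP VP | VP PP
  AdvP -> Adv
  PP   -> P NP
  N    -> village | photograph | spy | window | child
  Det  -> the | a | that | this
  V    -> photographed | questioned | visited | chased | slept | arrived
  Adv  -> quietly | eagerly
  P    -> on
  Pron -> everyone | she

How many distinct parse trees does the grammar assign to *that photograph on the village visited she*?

[S [NP [NP [Det that] [N photograph]] [PP [P on] [NP [Det the] [N village]]]] [VP [V visited] [NP [Pron she]]]]
No rule offers an alternative attachment or grouping for any span, so this is the only derivation.

1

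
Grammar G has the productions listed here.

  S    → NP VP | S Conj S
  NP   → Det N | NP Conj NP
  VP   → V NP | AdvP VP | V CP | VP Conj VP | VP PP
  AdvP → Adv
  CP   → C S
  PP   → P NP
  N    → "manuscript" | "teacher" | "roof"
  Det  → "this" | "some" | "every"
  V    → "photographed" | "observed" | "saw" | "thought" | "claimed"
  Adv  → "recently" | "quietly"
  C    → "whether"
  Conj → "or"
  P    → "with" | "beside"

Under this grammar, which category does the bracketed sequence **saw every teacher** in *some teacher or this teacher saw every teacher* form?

[S [NP [NP [Det some] [N teacher]] [Conj or] [NP [Det this] [N teacher]]] [VP [V saw] [NP [Det every] [N teacher]]]]
The span 'saw every teacher' is the VP node built by VP → V NP.

VP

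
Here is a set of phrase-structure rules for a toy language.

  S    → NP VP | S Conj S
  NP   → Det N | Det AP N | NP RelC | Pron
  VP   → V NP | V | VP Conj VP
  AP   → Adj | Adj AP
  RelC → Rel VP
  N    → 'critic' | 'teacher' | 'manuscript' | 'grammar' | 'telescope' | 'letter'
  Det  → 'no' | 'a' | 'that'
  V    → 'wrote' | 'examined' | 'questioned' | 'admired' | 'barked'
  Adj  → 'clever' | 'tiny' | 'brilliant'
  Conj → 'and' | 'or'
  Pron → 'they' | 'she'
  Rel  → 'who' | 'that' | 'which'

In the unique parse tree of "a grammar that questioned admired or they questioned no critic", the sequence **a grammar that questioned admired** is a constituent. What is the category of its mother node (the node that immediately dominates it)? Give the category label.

S

[S [S [NP [NP [Det a] [N grammar]] [RelC [Rel that] [VP [V questioned]]]] [VP [V admired]]] [Conj or] [S [NP [Pron they]] [VP [V questioned] [NP [Det no] [N critic]]]]]
The span 'a grammar that questioned admired' is the S node built by S → NP VP.
Its mother is the S built by S → S Conj S.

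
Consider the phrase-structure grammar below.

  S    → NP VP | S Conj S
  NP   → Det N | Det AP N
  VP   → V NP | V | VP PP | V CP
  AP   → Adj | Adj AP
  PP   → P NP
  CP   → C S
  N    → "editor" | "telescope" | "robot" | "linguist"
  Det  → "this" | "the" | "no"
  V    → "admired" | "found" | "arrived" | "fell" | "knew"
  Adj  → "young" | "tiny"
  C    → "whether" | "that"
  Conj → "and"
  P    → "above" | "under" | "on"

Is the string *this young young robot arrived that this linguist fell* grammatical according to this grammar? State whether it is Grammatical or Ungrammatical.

Grammatical

[S [NP [Det this] [AP [Adj young] [AP [Adj young]]] [N robot]] [VP [V arrived] [CP [C that] [S [NP [Det this] [N linguist]] [VP [V fell]]]]]]
Every word is introduced by a lexical rule and the phrasal rules combine the resulting categories into a single S.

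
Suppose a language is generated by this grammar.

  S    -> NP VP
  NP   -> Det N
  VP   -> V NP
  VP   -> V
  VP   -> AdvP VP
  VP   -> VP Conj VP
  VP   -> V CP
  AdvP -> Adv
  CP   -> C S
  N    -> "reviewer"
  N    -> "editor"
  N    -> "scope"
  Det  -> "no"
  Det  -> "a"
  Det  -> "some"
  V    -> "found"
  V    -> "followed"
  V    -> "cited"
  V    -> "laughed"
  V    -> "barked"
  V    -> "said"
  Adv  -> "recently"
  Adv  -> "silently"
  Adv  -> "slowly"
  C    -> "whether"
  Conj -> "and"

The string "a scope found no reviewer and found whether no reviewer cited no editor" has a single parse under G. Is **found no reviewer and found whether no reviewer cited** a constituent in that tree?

No

[S [NP [Det a] [N scope]] [VP [VP [V found] [NP [Det no] [N reviewer]]] [Conj and] [VP [V found] [CP [C whether] [S [NP [Det no] [N reviewer]] [VP [V cited] [NP [Det no] [N editor]]]]]]]]
The smallest constituent containing 'found no reviewer and found whether no reviewer cited' is the VP spanning 'found no reviewer and found whether no reviewer cited no editor'; no single node in the tree dominates exactly the given words.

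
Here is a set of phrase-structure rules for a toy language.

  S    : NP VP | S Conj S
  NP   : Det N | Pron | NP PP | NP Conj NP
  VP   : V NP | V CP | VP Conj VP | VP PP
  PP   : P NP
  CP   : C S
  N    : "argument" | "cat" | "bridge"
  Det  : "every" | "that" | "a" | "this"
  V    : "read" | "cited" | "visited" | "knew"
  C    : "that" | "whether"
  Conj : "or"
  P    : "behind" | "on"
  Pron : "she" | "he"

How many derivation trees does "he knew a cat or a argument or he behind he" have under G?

Two of the 7 distinct bracketings:
[S [NP [Pron he]] [VP [V knew] [NP [NP [NP [Det a] [N cat]] [Conj or] [NP [NP [Det a] [N argument]] [Conj or] [NP [Pron he]]]] [PP [P behind] [NP [Pron he]]]]]]
[S [NP [Pron he]] [VP [V knew] [NP [NP [NP [NP [Det a] [N cat]] [Conj or] [NP [Det a] [N argument]]] [Conj or] [NP [Pron he]]] [PP [P behind] [NP [Pron he]]]]]]
The trees differ in how a recursive rule is bracketed over the same span.

7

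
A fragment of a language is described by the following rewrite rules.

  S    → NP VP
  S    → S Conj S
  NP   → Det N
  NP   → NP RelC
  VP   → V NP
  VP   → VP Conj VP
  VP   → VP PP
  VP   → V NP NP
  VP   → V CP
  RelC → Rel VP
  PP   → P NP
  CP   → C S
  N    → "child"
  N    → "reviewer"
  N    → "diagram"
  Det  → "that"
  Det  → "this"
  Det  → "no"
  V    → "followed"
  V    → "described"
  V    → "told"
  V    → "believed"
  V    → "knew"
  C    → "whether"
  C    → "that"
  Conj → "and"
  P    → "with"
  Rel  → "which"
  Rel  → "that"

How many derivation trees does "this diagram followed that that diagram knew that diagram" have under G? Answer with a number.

[S [NP [Det this] [N diagram]] [VP [V followed] [CP [C that] [S [NP [Det that] [N diagram]] [VP [V knew] [NP [Det that] [N diagram]]]]]]]
No rule offers an alternative attachment or grouping for any span, so this is the only derivation.

1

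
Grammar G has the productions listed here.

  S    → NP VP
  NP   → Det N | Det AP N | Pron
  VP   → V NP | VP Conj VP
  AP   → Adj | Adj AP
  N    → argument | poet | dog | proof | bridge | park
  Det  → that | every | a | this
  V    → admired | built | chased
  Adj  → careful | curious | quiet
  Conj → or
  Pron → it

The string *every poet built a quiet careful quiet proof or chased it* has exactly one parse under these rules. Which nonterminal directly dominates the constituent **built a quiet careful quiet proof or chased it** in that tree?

S
  NP
    Det: every
    N: poet
  VP
    VP
      V: built
      NP
        Det: a
        AP
          Adj: quiet
          AP
            Adj: careful
            AP
              Adj: quiet
        N: proof
    Conj: or
    VP
      V: chased
      NP
        Pron: it
The span 'built a quiet careful quiet proof or chased it' is the VP node built by VP → VP Conj VP.
Its mother is the S built by S → NP VP.

S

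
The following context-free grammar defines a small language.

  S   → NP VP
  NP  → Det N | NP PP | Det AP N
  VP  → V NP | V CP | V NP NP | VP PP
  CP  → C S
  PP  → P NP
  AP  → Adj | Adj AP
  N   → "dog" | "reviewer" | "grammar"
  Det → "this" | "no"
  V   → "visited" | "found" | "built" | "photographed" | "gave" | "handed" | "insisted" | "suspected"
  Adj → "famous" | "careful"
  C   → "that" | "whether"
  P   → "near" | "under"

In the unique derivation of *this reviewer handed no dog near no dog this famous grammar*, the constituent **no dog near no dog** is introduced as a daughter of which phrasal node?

VP

[S [NP [Det this] [N reviewer]] [VP [V handed] [NP [NP [Det no] [N dog]] [PP [P near] [NP [Det no] [N dog]]]] [NP [Det this] [AP [Adj famous]] [N grammar]]]]
The span 'no dog near no dog' is the NP node built by NP → NP PP.
Its mother is the VP built by VP → V NP NP.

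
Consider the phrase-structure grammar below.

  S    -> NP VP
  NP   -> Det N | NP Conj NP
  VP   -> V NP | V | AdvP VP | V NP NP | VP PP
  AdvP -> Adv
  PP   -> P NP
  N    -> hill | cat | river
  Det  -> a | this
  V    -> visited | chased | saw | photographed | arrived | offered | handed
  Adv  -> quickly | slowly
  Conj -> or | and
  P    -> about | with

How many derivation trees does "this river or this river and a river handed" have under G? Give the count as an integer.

The two bracketings:
[S [NP [NP [Det this] [N river]] [Conj or] [NP [NP [Det this] [N river]] [Conj and] [NP [Det a] [N river]]]] [VP [V handed]]]
[S [NP [NP [NP [Det this] [N river]] [Conj or] [NP [Det this] [N river]]] [Conj and] [NP [Det a] [N river]]] [VP [V handed]]]
The trees differ in how a recursive rule is bracketed over the same span.

2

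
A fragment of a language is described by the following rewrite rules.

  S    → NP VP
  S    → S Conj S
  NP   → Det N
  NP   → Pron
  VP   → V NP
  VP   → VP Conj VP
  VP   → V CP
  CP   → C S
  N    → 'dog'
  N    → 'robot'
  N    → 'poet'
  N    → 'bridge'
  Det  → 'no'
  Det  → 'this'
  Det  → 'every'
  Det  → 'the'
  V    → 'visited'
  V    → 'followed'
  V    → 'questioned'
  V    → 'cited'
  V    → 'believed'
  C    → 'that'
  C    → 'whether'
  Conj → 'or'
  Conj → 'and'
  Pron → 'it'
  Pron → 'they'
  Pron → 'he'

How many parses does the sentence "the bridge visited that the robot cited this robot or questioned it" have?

The two bracketings:
[S [NP [Det the] [N bridge]] [VP [VP [V visited] [CP [C that] [S [NP [Det the] [N robot]] [VP [V cited] [NP [Det this] [N robot]]]]]] [Conj or] [VP [V questioned] [NP [Pron it]]]]]
[S [NP [Det the] [N bridge]] [VP [V visited] [CP [C that] [S [NP [Det the] [N robot]] [VP [VP [V cited] [NP [Det this] [N robot]]] [Conj or] [VP [V questioned] [NP [Pron it]]]]]]]]
The trees differ in how a recursive rule is bracketed over the same span.

2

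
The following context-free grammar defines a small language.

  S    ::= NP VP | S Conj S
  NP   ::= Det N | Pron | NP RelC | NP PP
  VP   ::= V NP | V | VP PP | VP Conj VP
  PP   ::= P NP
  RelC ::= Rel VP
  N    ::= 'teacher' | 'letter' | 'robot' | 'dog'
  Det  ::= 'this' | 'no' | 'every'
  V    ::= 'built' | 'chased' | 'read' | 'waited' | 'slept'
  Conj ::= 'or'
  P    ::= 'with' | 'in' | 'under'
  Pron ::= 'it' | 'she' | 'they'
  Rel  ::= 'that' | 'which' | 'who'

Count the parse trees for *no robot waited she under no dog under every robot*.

5

Two of the 5 distinct bracketings:
[S [NP [Det no] [N robot]] [VP [V waited] [NP [NP [Pron she]] [PP [P under] [NP [NP [Det no] [N dog]] [PP [P under] [NP [Det every] [N robot]]]]]]]]
[S [NP [Det no] [N robot]] [VP [V waited] [NP [NP [NP [Pron she]] [PP [P under] [NP [Det no] [N dog]]]] [PP [P under] [NP [Det every] [N robot]]]]]]
The trees differ in how a recursive rule is bracketed over the same span.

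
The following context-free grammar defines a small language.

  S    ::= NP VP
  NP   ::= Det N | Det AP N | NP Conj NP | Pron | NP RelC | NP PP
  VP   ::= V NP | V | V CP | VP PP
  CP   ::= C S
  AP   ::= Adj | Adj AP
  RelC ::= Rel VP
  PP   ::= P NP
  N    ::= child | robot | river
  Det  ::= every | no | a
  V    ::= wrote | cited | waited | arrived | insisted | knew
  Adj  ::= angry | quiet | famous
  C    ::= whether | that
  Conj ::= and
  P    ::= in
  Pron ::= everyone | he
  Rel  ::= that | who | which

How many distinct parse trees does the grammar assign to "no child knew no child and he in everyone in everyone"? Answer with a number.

Two of the 9 distinct bracketings:
[S [NP [Det no] [N child]] [VP [V knew] [NP [NP [Det no] [N child]] [Conj and] [NP [NP [Pron he]] [PP [P in] [NP [NP [Pron everyone]] [PP [P in] [NP [Pron everyone]]]]]]]]]
[S [NP [Det no] [N child]] [VP [V knew] [NP [NP [Det no] [N child]] [Conj and] [NP [NP [NP [Pron he]] [PP [P in] [NP [Pron everyone]]]] [PP [P in] [NP [Pron everyone]]]]]]]
The trees differ in how a recursive rule is bracketed over the same span.

9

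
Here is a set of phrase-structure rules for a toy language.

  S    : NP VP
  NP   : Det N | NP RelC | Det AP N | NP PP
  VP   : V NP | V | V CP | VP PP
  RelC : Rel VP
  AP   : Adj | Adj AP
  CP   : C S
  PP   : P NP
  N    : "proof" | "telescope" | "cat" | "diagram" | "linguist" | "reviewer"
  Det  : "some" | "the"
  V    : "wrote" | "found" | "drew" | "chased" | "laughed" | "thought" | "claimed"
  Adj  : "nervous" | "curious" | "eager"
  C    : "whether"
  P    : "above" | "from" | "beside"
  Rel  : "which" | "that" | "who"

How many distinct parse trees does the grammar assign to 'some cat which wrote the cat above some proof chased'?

Two of the 3 distinct bracketings:
[S [NP [NP [Det some] [N cat]] [RelC [Rel which] [VP [V wrote] [NP [NP [Det the] [N cat]] [PP [P above] [NP [Det some] [N proof]]]]]]] [VP [V chased]]]
[S [NP [NP [Det some] [N cat]] [RelC [Rel which] [VP [VP [V wrote] [NP [Det the] [N cat]]] [PP [P above] [NP [Det some] [N proof]]]]]] [VP [V chased]]]
The difference turns on whether NP → NP PP is used at the relevant span, versus an alternative expansion of NP.

3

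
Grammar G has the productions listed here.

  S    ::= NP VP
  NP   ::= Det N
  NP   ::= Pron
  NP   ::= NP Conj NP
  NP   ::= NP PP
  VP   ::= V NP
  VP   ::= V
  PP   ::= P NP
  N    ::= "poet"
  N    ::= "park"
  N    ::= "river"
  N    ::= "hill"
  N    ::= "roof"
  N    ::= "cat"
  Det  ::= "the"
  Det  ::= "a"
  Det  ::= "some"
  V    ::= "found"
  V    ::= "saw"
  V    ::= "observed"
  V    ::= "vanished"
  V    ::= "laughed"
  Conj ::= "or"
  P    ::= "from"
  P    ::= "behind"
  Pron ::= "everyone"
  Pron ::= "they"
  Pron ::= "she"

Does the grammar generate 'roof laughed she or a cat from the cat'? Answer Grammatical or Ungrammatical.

Ungrammatical

For S → NP VP, no prefix of the string parses as an NP.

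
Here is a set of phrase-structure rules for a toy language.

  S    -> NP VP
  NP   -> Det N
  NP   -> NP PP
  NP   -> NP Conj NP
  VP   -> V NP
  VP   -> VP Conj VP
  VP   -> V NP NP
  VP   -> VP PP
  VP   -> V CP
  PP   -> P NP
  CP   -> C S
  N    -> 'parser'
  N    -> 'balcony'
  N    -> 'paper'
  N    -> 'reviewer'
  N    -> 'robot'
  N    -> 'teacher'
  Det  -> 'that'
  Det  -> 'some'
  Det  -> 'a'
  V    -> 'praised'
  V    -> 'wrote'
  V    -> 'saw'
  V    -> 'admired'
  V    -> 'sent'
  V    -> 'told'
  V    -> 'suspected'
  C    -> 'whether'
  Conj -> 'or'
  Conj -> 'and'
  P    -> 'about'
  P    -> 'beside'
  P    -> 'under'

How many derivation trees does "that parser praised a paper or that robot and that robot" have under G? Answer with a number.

2

The two bracketings:
[S [NP [Det that] [N parser]] [VP [V praised] [NP [NP [Det a] [N paper]] [Conj or] [NP [NP [Det that] [N robot]] [Conj and] [NP [Det that] [N robot]]]]]]
[S [NP [Det that] [N parser]] [VP [V praised] [NP [NP [NP [Det a] [N paper]] [Conj or] [NP [Det that] [N robot]]] [Conj and] [NP [Det that] [N robot]]]]]
The trees differ in how a recursive rule is bracketed over the same span.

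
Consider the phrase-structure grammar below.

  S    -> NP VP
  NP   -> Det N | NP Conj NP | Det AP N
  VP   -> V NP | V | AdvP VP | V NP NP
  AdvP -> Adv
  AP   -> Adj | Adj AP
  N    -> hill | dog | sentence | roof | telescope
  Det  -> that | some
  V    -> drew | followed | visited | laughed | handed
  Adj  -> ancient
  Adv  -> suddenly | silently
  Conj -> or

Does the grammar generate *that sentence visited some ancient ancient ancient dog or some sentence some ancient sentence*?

S
  NP
    Det: that
    N: sentence
  VP
    V: visited
    NP
      NP
        Det: some
        AP
          Adj: ancient
          AP
            Adj: ancient
            AP
              Adj: ancient
        N: dog
      Conj: or
      NP
        Det: some
        N: sentence
    NP
      Det: some
      AP
        Adj: ancient
      N: sentence
The bracketing above is licensed at every node by one of the given productions, with S at the root.

Grammatical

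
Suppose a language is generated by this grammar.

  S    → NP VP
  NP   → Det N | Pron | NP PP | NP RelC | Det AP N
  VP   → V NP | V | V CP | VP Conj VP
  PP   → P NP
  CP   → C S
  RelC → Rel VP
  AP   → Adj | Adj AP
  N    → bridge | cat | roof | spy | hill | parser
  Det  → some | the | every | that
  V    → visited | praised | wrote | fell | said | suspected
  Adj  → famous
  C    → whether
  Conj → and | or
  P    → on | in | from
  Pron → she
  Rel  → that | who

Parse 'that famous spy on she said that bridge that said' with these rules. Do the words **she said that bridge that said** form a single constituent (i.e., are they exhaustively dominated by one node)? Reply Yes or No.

[S [NP [NP [Det that] [AP [Adj famous]] [N spy]] [PP [P on] [NP [Pron she]]]] [VP [V said] [NP [NP [Det that] [N bridge]] [RelC [Rel that] [VP [V said]]]]]]
The smallest constituent containing 'she said that bridge that said' is the S spanning 'that famous spy on she said that bridge that said'; no single node in the tree dominates exactly the given words.

No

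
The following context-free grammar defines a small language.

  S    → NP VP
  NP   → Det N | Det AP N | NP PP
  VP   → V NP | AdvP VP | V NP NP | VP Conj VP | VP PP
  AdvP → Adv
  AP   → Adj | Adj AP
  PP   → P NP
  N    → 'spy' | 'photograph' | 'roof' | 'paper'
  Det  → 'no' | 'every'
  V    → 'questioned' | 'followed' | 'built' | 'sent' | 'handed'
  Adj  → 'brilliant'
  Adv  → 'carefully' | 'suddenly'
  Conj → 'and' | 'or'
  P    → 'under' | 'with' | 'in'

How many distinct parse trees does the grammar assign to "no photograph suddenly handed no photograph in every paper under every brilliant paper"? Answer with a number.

9

Two of the 9 distinct bracketings:
[S [NP [Det no] [N photograph]] [VP [AdvP [Adv suddenly]] [VP [V handed] [NP [NP [Det no] [N photograph]] [PP [P in] [NP [NP [Det every] [N paper]] [PP [P under] [NP [Det every] [AP [Adj brilliant]] [N paper]]]]]]]]]
[S [NP [Det no] [N photograph]] [VP [AdvP [Adv suddenly]] [VP [V handed] [NP [NP [NP [Det no] [N photograph]] [PP [P in] [NP [Det every] [N paper]]]] [PP [P under] [NP [Det every] [AP [Adj brilliant]] [N paper]]]]]]]
The trees differ in how a recursive rule is bracketed over the same span.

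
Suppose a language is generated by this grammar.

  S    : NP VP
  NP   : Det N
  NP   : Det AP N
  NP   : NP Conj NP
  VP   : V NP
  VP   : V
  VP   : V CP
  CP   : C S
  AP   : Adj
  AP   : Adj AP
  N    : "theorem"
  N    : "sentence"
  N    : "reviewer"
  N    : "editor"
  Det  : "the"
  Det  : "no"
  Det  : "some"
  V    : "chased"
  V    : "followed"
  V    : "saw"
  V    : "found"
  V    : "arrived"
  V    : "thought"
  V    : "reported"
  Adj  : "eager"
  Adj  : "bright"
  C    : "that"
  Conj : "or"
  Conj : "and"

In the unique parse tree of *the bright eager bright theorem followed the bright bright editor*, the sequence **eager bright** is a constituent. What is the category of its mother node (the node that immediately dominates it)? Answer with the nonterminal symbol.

AP

[S [NP [Det the] [AP [Adj bright] [AP [Adj eager] [AP [Adj bright]]]] [N theorem]] [VP [V followed] [NP [Det the] [AP [Adj bright] [AP [Adj bright]]] [N editor]]]]
The span 'eager bright' is the AP node built by AP → Adj AP.
Its mother is the AP built by AP → Adj AP.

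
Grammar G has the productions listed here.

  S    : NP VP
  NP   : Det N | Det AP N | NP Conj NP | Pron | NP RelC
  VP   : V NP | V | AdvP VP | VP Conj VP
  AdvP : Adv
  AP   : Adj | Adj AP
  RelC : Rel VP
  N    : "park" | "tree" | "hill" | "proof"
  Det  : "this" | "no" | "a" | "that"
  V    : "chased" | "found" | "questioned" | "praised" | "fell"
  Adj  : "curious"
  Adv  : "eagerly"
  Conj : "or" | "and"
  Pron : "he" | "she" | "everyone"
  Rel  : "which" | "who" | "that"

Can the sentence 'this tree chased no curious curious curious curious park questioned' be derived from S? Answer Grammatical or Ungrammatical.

Ungrammatical

For S → NP VP, the only prefix that parses as NP is 'this tree', but the remainder 'chased no curious curious curious curious park questioned' is not a VP under these rules.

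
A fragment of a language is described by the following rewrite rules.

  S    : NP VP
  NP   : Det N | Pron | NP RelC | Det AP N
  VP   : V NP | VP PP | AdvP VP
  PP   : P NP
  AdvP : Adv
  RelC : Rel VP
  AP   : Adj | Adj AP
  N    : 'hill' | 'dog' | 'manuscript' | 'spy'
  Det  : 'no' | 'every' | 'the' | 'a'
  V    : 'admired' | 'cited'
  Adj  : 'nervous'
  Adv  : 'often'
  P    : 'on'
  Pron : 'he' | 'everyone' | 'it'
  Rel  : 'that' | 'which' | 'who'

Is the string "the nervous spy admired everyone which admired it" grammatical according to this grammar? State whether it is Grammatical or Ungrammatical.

[S [NP [Det the] [AP [Adj nervous]] [N spy]] [VP [V admired] [NP [NP [Pron everyone]] [RelC [Rel which] [VP [V admired] [NP [Pron it]]]]]]]
Every word is introduced by a lexical rule and the phrasal rules combine the resulting categories into a single S.

Grammatical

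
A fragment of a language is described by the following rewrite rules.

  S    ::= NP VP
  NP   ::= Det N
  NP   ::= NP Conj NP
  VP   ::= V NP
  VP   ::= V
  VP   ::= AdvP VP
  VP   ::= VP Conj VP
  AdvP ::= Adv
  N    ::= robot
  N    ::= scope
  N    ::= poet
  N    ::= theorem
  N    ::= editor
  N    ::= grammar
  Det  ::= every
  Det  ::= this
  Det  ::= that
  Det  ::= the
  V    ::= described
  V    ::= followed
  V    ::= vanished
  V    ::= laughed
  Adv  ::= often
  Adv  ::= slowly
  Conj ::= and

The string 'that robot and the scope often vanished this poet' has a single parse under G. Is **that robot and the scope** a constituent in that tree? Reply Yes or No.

Yes

[S [NP [NP [Det that] [N robot]] [Conj and] [NP [Det the] [N scope]]] [VP [AdvP [Adv often]] [VP [V vanished] [NP [Det this] [N poet]]]]]
The words 'that robot and the scope' are exhaustively dominated by a single NP node (built by NP → NP Conj NP), so they form a constituent.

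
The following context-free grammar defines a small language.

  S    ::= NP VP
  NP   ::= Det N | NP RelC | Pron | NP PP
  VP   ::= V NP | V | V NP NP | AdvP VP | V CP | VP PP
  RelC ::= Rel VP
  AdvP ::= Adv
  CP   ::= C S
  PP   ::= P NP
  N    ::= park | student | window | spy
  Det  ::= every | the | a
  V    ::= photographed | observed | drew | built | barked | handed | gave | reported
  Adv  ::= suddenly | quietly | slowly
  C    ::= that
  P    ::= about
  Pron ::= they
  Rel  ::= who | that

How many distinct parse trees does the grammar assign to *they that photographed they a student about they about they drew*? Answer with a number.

9

Two of the 9 distinct bracketings:
[S [NP [NP [Pron they]] [RelC [Rel that] [VP [V photographed] [NP [Pron they]] [NP [NP [Det a] [N student]] [PP [P about] [NP [NP [Pron they]] [PP [P about] [NP [Pron they]]]]]]]]] [VP [V drew]]]
[S [NP [NP [Pron they]] [RelC [Rel that] [VP [V photographed] [NP [Pron they]] [NP [NP [NP [Det a] [N student]] [PP [P about] [NP [Pron they]]]] [PP [P about] [NP [Pron they]]]]]]] [VP [V drew]]]
The trees differ in how a recursive rule is bracketed over the same span.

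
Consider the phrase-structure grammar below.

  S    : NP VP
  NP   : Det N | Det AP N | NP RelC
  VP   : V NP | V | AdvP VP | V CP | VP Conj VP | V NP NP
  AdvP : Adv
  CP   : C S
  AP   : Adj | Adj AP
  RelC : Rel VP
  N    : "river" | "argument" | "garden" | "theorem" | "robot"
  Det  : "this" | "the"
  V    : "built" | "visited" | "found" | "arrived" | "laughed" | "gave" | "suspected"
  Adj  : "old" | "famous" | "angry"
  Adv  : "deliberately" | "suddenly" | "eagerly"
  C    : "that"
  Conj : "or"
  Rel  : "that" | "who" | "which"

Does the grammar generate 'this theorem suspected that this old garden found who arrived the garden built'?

Ungrammatical

For S → NP VP, the only prefix that parses as NP is 'this theorem', but the remainder 'suspected that this old garden found who arrived the garden built' is not a VP under these rules.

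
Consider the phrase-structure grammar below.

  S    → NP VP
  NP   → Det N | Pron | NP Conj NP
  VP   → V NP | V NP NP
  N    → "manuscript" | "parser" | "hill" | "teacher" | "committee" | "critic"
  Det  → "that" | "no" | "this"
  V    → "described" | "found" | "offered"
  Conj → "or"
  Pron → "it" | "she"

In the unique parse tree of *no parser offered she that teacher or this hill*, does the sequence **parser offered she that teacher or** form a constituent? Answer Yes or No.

No

[S [NP [Det no] [N parser]] [VP [V offered] [NP [Pron she]] [NP [NP [Det that] [N teacher]] [Conj or] [NP [Det this] [N hill]]]]]
The smallest constituent containing 'parser offered she that teacher or' is the S spanning 'no parser offered she that teacher or this hill'; no single node in the tree dominates exactly the given words.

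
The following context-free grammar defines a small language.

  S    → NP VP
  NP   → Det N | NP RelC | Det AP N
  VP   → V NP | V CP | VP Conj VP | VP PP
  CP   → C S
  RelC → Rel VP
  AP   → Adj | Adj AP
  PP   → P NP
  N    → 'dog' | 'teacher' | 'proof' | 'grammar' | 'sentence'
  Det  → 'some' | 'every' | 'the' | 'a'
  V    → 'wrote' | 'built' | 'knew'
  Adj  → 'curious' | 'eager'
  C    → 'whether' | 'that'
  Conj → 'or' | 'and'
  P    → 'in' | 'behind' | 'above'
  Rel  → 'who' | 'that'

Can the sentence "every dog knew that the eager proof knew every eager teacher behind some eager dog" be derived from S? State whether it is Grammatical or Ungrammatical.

Grammatical

[S [NP [Det every] [N dog]] [VP [V knew] [CP [C that] [S [NP [Det the] [AP [Adj eager]] [N proof]] [VP [VP [V knew] [NP [Det every] [AP [Adj eager]] [N teacher]]] [PP [P behind] [NP [Det some] [AP [Adj eager]] [N dog]]]]]]]]
The bracketing above is licensed at every node by one of the given productions, with S at the root.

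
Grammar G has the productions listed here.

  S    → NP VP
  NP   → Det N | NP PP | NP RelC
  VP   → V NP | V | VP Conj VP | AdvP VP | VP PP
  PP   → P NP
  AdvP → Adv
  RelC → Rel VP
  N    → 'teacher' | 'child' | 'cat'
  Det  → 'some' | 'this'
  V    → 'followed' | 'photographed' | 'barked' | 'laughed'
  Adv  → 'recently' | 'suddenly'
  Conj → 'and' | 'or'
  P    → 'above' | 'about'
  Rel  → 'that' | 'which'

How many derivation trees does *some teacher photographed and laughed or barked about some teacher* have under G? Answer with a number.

Two of the 5 distinct bracketings:
[S [NP [Det some] [N teacher]] [VP [VP [V photographed]] [Conj and] [VP [VP [V laughed]] [Conj or] [VP [VP [V barked]] [PP [P about] [NP [Det some] [N teacher]]]]]]]
[S [NP [Det some] [N teacher]] [VP [VP [V photographed]] [Conj and] [VP [VP [VP [V laughed]] [Conj or] [VP [V barked]]] [PP [P about] [NP [Det some] [N teacher]]]]]]
The trees differ in how a recursive rule is bracketed over the same span.

5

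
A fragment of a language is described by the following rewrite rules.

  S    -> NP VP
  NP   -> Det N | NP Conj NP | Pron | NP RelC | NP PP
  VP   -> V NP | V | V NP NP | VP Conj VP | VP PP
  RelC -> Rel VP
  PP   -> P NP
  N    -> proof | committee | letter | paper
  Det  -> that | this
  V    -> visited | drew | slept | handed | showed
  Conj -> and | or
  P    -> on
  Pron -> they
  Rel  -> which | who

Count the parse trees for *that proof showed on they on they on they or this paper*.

Two of the 9 distinct bracketings:
[S [NP [Det that] [N proof]] [VP [VP [V showed]] [PP [P on] [NP [NP [NP [Pron they]] [PP [P on] [NP [NP [Pron they]] [PP [P on] [NP [Pron they]]]]]] [Conj or] [NP [Det this] [N paper]]]]]]
[S [NP [Det that] [N proof]] [VP [VP [V showed]] [PP [P on] [NP [NP [NP [NP [Pron they]] [PP [P on] [NP [Pron they]]]] [PP [P on] [NP [Pron they]]]] [Conj or] [NP [Det this] [N paper]]]]]]
The trees differ in how a recursive rule is bracketed over the same span.

9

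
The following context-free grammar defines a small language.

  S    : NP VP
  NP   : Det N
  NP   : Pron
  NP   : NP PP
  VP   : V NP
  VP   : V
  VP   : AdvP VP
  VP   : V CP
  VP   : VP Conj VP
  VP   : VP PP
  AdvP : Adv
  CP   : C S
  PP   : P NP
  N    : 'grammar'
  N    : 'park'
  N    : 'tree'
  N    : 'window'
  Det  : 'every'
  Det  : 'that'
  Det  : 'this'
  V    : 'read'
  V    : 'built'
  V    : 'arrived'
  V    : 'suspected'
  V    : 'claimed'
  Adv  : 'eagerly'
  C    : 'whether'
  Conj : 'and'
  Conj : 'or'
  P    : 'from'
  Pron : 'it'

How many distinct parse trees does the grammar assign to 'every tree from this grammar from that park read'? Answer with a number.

2

The two bracketings:
[S [NP [NP [Det every] [N tree]] [PP [P from] [NP [NP [Det this] [N grammar]] [PP [P from] [NP [Det that] [N park]]]]]] [VP [V read]]]
[S [NP [NP [NP [Det every] [N tree]] [PP [P from] [NP [Det this] [N grammar]]]] [PP [P from] [NP [Det that] [N park]]]] [VP [V read]]]
The trees differ in how a recursive rule is bracketed over the same span.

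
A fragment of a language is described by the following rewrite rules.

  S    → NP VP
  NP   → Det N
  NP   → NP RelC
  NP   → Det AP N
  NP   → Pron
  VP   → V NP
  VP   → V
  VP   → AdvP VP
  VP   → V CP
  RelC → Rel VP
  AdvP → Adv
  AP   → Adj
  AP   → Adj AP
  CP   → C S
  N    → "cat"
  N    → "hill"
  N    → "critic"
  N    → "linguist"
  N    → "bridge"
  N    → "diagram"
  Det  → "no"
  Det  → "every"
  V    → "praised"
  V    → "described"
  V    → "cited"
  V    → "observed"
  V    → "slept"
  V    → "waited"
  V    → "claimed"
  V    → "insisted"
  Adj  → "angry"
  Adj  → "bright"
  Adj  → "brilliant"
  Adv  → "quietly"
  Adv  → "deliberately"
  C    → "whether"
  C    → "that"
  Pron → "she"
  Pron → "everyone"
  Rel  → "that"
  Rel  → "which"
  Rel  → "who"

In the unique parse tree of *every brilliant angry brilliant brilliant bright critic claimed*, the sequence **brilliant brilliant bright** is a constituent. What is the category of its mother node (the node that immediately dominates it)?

AP

S
  NP
    Det: every
    AP
      Adj: brilliant
      AP
        Adj: angry
        AP
          Adj: brilliant
          AP
            Adj: brilliant
            AP
              Adj: bright
    N: critic
  VP
    V: claimed
The span 'brilliant brilliant bright' is the AP node built by AP → Adj AP.
Its mother is the AP built by AP → Adj AP.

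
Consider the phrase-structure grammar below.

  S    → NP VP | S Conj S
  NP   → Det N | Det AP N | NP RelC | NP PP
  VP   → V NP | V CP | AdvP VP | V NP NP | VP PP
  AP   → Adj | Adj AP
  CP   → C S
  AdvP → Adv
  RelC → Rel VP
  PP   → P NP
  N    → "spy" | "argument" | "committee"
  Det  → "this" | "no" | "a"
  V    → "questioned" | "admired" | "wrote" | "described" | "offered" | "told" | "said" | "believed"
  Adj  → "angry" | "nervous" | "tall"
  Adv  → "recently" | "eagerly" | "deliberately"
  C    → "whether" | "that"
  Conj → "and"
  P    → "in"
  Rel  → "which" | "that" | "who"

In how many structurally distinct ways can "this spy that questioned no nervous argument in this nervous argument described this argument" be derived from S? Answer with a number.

3

Two of the 3 distinct bracketings:
[S [NP [NP [Det this] [N spy]] [RelC [Rel that] [VP [V questioned] [NP [NP [Det no] [AP [Adj nervous]] [N argument]] [PP [P in] [NP [Det this] [AP [Adj nervous]] [N argument]]]]]]] [VP [V described] [NP [Det this] [N argument]]]]
[S [NP [NP [Det this] [N spy]] [RelC [Rel that] [VP [VP [V questioned] [NP [Det no] [AP [Adj nervous]] [N argument]]] [PP [P in] [NP [Det this] [AP [Adj nervous]] [N argument]]]]]] [VP [V described] [NP [Det this] [N argument]]]]
The difference turns on whether NP → NP PP is used at the relevant span, versus an alternative expansion of NP.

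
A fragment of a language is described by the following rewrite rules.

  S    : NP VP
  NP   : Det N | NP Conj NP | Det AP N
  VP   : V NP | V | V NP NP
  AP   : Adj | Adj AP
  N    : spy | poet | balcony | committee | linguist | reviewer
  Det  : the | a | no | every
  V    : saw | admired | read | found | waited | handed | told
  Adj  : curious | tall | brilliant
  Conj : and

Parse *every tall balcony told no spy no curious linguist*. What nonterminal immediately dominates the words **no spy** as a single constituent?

NP

S
  NP
    Det: every
    AP
      Adj: tall
    N: balcony
  VP
    V: told
    NP
      Det: no
      N: spy
    NP
      Det: no
      AP
        Adj: curious
      N: linguist
The span 'no spy' is the NP node built by NP → Det N.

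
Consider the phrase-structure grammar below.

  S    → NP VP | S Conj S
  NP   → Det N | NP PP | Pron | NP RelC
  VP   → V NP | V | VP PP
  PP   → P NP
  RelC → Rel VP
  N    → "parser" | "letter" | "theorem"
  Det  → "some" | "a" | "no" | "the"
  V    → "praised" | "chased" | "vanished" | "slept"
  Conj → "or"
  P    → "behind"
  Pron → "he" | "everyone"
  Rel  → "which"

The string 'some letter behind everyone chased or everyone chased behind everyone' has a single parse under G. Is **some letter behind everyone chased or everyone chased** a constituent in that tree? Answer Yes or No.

No

[S [S [NP [NP [Det some] [N letter]] [PP [P behind] [NP [Pron everyone]]]] [VP [V chased]]] [Conj or] [S [NP [Pron everyone]] [VP [VP [V chased]] [PP [P behind] [NP [Pron everyone]]]]]]
The smallest constituent containing 'some letter behind everyone chased or everyone chased' is the S spanning 'some letter behind everyone chased or everyone chased behind everyone'; no single node in the tree dominates exactly the given words.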